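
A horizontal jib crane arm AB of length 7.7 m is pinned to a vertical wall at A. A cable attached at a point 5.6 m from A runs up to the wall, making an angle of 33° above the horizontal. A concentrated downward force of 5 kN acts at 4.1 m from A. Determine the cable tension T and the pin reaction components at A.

ΣM about A: T·sin33°·5.6 − 5·4.1 = 0 → T = 20.5/(5.6·0.544639) = 6.72136 ≈ 6.721 kN.
ΣF_x = 0: A_x − T·cos33° = 0 → A_x = 6.72136 × 0.838671 = 5.637 kN.
ΣF_y = 0: A_y + T·sin33° − 5 = 0 → A_y = 5 − 6.72136 × 0.544639 = 1.339 kN.

T = 6.721 kN, A_x = 5.637 kN, A_y = 1.339 kN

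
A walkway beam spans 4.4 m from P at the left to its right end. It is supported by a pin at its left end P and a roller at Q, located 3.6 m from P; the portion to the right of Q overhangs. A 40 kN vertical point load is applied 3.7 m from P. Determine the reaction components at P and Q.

ΣM about P: Q_y·3.6 − 40·3.7 = 0 → Q_y = 148/3.6 = 41.1111 ≈ 41.11 kN.
ΣF_y = 0: P_y + 41.1111 − 40 = 0 → P_y = -1.111 kN.
ΣF_x = 0: no horizontal applied forces, so P_x = 0.

P_x = 0, P_y = -1.111 kN, Q_y = 41.11 kN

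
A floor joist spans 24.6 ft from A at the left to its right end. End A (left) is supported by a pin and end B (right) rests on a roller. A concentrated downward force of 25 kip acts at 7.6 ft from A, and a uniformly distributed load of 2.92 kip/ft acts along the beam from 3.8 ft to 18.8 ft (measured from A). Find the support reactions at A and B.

Resultant of the distributed load: 2.92 × 15 = 43.8 kip at 11.3 ft from A.
Moments about A: B_y·24.6 − 25·7.6 − (2.92·15)·11.3 = 0 → B_y = 684.94/24.6 = 27.8431 ≈ 27.84 kip.
ΣF_y = 0: A_y + 27.8431 − 25 − 2.92·15 = 0 → A_y = 40.96 kip.
ΣF_x = 0: no horizontal applied forces, so A_x = 0.

A_x = 0, A_y = 40.96 kip, B_y = 27.84 kip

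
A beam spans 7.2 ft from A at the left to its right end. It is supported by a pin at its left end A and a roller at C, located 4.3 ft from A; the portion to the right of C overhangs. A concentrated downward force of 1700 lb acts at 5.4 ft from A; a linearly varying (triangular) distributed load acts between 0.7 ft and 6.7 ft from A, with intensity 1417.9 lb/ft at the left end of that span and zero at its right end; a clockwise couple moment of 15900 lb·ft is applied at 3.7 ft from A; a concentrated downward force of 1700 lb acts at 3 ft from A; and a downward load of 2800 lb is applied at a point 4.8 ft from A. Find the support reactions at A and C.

A_x = 0, A_y = -2361 lb, C_y = 12820 lb

Resultant of the triangular load: ½ × 1417.9 × 6 = 4253.7 lb, acting at 2.7 ft from A (one-third of the span from the peak).
Taking moments about A: C_y·4.3 − 1700·5.4 − (½·1417.9·6)·2.7 − 15900 − 1700·3 − 2800·4.8 = 0 → C_y = 55104.99/4.3 = 12815.1 ≈ 12820 lb.
ΣF_y = 0: A_y + 12815.1 − 1700 − ½·1417.9·6 − 1700 − 2800 = 0 → A_y = -2361 lb.
ΣF_x = 0: no horizontal applied forces, so A_x = 0.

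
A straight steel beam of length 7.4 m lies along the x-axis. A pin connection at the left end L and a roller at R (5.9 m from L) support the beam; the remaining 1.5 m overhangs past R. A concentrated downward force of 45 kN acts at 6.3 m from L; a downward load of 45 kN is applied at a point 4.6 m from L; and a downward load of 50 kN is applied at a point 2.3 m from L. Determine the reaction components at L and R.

L_x = 0, L_y = 37.37 kN, R_y = 102.6 kN

ΣM about L: R_y·5.9 − 45·6.3 − 45·4.6 − 50·2.3 = 0 → R_y = 605.5/5.9 = 102.627 ≈ 102.6 kN.
ΣF_y = 0: L_y + 102.627 − 45 − 45 − 50 = 0 → L_y = 37.37 kN.
ΣF_x = 0: no horizontal applied forces, so L_x = 0.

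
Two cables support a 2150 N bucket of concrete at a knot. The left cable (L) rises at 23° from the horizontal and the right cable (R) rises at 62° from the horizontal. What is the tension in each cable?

T_L = 1013 N, T_R = 1987 N

ΣF_x = 0: −T_L·cos23° + T_R·cos62° = 0 → T_R = 1.96073·T_L.
ΣF_y = 0: T_L·sin23° + T_R·sin62° = 2150.
Substitute: T_L·(0.390731 + 1.96073·0.882948) = 2150 → T_L = 1013.22 ≈ 1013 N.
Then T_R = 1.96073 × 1013.22 = 1987 N.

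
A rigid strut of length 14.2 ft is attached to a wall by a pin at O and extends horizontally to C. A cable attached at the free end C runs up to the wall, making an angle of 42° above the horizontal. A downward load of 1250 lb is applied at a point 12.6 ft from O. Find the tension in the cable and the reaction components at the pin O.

ΣM about O: T·sin42°·14.2 − 1250·12.6 = 0 → T = 15750/(14.2·0.669131) = 1657.61 ≈ 1658 lb.
ΣF_x = 0: O_x − T·cos42° = 0 → O_x = 1657.61 × 0.743145 = 1232 lb.
ΣF_y = 0: O_y + T·sin42° − 1250 = 0 → O_y = 1250 − 1657.61 × 0.669131 = 140.8 lb.

T = 1658 lb, O_x = 1232 lb, O_y = 140.8 lb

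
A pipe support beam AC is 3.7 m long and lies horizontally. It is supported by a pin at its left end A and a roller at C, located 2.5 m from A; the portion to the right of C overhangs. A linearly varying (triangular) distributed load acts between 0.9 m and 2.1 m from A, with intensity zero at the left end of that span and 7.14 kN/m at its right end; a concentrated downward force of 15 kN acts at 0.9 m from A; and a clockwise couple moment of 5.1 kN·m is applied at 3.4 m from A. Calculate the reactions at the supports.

A_x = 0, A_y = 8.931 kN, C_y = 10.35 kN

Resultant of the triangular load: ½ × 7.14 × 1.2 = 4.284 kN, acting at 1.7 m from A (one-third of the span from the peak).
Taking moments about A: C_y·2.5 − (½·7.14·1.2)·1.7 − 15·0.9 − 5.1 = 0 → C_y = 25.8828/2.5 = 10.3531 ≈ 10.35 kN.
ΣF_y = 0: A_y + 10.3531 − ½·7.14·1.2 − 15 = 0 → A_y = 8.931 kN.
ΣF_x = 0: no horizontal applied forces, so A_x = 0.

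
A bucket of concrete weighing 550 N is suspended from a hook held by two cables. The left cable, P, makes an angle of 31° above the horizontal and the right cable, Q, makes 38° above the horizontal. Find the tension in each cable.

ΣF_x = 0: −T_P·cos31° + T_Q·cos38° = 0 → T_Q = 1.08776·T_P.
ΣF_y = 0: T_P·sin31° + T_Q·sin38° = 550.
Substitute: T_P·(0.515038 + 1.08776·0.615661) = 550 → T_P = 464.241 ≈ 464.2 N.
Then T_Q = 1.08776 × 464.241 = 505.0 N.

T_P = 464.2 N, T_Q = 505.0 N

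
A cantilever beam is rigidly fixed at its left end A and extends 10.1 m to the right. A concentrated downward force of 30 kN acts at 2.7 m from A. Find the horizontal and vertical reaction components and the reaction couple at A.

ΣF_x = 0: A_x = 0.
ΣF_y = 0: A_y − 30 = 0 → A_y = 30.00 kN.
ΣM about A: M_A − 30·2.7 = 0 → M_A = 81.00 kN·m.

A_x = 0, A_y = 30.00 kN, M_A = 81.00 kN·m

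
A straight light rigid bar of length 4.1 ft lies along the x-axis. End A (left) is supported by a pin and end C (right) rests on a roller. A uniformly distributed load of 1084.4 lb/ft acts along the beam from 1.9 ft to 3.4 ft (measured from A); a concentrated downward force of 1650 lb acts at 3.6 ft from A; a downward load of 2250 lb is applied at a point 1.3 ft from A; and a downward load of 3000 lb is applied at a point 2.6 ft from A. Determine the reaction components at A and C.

A_x = 0, A_y = 3411 lb, C_y = 5116 lb

Resultant of the distributed load: 1084.4 × 1.5 = 1626.6 lb at 2.65 ft from A.
ΣM about A: C_y·4.1 − (1084.4·1.5)·2.65 − 1650·3.6 − 2250·1.3 − 3000·2.6 = 0 → C_y = 20975.49/4.1 = 5115.97 ≈ 5116 lb.
ΣF_y = 0: A_y + 5115.97 − 1084.4·1.5 − 1650 − 2250 − 3000 = 0 → A_y = 3411 lb.
ΣF_x = 0: no horizontal applied forces, so A_x = 0.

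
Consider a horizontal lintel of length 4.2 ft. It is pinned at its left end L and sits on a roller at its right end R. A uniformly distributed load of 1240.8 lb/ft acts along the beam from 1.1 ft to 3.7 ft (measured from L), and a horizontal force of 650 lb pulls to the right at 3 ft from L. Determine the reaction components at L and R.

L_x = -650.0 lb, L_y = 1383 lb, R_y = 1843 lb

Resultant of the distributed load: 1240.8 × 2.6 = 3226.08 lb at 2.4 ft from L.
Taking moments about L: R_y·4.2 − (1240.8·2.6)·2.4 = 0 → R_y = 7742.592/4.2 = 1843.47 ≈ 1843 lb.
ΣF_y = 0: L_y + 1843.47 − 1240.8·2.6 = 0 → L_y = 1383 lb.
ΣF_x = 0: L_x + 650 = 0 → L_x = -650.0 lb.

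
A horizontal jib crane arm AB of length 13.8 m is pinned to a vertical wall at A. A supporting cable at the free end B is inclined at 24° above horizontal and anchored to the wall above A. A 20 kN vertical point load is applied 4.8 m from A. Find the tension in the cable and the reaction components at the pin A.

T = 17.10 kN, A_x = 15.62 kN, A_y = 13.04 kN

ΣM about A: T·sin24°·13.8 − 20·4.8 = 0 → T = 96/(13.8·0.406737) = 17.1032 ≈ 17.10 kN.
ΣF_x = 0: A_x − T·cos24° = 0 → A_x = 17.1032 × 0.913545 = 15.62 kN.
ΣF_y = 0: A_y + T·sin24° − 20 = 0 → A_y = 20 − 17.1032 × 0.406737 = 13.04 kN.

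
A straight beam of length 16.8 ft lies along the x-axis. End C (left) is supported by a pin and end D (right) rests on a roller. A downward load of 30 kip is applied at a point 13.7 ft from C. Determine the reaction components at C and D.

C_x = 0, C_y = 5.536 kip, D_y = 24.46 kip

ΣM about C: D_y·16.8 − 30·13.7 = 0 → D_y = 411/16.8 = 24.4643 ≈ 24.46 kip.
ΣF_y = 0: C_y + 24.4643 − 30 = 0 → C_y = 5.536 kip.
ΣF_x = 0: no horizontal applied forces, so C_x = 0.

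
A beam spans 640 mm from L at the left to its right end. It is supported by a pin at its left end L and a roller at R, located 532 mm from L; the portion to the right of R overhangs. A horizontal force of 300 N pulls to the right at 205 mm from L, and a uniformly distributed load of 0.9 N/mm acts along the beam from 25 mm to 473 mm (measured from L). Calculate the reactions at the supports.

Resultant of the distributed load: 0.9 × 448 = 403.2 N at 249 mm from L.
Moments about L: R_y·532 − (0.9·448)·249 = 0 → R_y = 100396.8/532 = 188.716 ≈ 188.7 N.
ΣF_y = 0: L_y + 188.716 − 0.9·448 = 0 → L_y = 214.5 N.
ΣF_x = 0: L_x + 300 = 0 → L_x = -300.0 N.

L_x = -300.0 N, L_y = 214.5 N, R_y = 188.7 N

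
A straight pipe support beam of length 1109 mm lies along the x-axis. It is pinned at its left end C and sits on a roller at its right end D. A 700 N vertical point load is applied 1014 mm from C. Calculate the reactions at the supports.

C_x = 0, C_y = 59.96 N, D_y = 640.0 N

Moments about C: D_y·1109 − 700·1014 = 0 → D_y = 709800/1109 = 640.036 ≈ 640.0 N.
ΣF_y = 0: C_y + 640.036 − 700 = 0 → C_y = 59.96 N.
ΣF_x = 0: no horizontal applied forces, so C_x = 0.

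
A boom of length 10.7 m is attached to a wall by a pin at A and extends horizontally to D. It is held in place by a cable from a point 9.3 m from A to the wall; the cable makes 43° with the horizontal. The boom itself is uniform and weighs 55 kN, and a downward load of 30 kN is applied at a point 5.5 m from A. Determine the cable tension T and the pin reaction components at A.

T = 72.41 kN, A_x = 52.96 kN, A_y = 35.62 kN

ΣM about A: T·sin43°·9.3 − 55·5.35 − 30·5.5 = 0 → T = 459.25/(9.3·0.681998) = 72.4074 ≈ 72.41 kN.
ΣF_x = 0: A_x − T·cos43° = 0 → A_x = 72.4074 × 0.731354 = 52.96 kN.
ΣF_y = 0: A_y + T·sin43° − 55 − 30 = 0 → A_y = 85 − 72.4074 × 0.681998 = 35.62 kN.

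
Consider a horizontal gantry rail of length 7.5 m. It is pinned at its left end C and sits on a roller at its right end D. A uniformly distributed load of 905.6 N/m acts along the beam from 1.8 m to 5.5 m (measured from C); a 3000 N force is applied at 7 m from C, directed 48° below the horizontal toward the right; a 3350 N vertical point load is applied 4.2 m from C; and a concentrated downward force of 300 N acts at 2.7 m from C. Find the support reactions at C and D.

C_x = -2007 N, C_y = 3535 N, D_y = 5695 N

Resultant of the distributed load: 905.6 × 3.7 = 3350.72 N at 3.65 m from C.
Moments about C: D_y·7.5 − (905.6·3.7)·3.65 − 3000·sin48°·7 − 3350·4.2 − 300·2.7 = 0 → D_y = 42716.2/7.5 = 5695.49 ≈ 5695 N.
ΣF_y = 0: C_y + 5695.49 − 905.6·3.7 − 3000·sin48° − 3350 − 300 = 0 → C_y = 3535 N.
ΣF_x = 0: C_x + 3000·cos48° = 0 → C_x = -2007 N.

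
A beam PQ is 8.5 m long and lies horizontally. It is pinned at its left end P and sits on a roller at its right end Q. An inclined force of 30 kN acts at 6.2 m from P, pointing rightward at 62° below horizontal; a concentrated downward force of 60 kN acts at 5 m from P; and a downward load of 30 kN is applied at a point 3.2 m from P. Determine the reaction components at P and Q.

Moments about P: Q_y·8.5 − 30·sin62°·6.2 − 60·5 − 30·3.2 = 0 → Q_y = 560.228/8.5 = 65.9092 ≈ 65.91 kN.
ΣF_y = 0: P_y + 65.9092 − 30·sin62° − 60 − 30 = 0 → P_y = 50.58 kN.
ΣF_x = 0: P_x + 30·cos62° = 0 → P_x = -14.08 kN.

P_x = -14.08 kN, P_y = 50.58 kN, Q_y = 65.91 kN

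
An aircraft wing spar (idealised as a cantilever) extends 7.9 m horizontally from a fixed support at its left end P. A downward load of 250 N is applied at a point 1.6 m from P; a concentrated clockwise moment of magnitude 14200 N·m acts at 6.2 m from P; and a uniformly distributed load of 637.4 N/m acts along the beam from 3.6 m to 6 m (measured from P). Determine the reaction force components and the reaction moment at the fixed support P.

P_x = 0, P_y = 1780 N, M_P = 21940 N·m

Resultant of the distributed load: 637.4 × 2.4 = 1529.76 N at 4.8 m from P.
ΣF_x = 0: P_x = 0.
ΣF_y = 0: P_y − 250 − 637.4·2.4 = 0 → P_y = 1780 N.
ΣM about P: M_P − 250·1.6 − 14200 − (637.4·2.4)·4.8 = 0 → M_P = 21940 N·m.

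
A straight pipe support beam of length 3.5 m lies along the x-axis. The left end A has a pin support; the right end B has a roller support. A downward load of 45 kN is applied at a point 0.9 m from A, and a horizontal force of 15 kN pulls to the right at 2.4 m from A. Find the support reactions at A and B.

A_x = -15.00 kN, A_y = 33.43 kN, B_y = 11.57 kN

Taking moments about A: B_y·3.5 − 45·0.9 = 0 → B_y = 40.5/3.5 = 11.5714 ≈ 11.57 kN.
ΣF_y = 0: A_y + 11.5714 − 45 = 0 → A_y = 33.43 kN.
ΣF_x = 0: A_x + 15 = 0 → A_x = -15.00 kN.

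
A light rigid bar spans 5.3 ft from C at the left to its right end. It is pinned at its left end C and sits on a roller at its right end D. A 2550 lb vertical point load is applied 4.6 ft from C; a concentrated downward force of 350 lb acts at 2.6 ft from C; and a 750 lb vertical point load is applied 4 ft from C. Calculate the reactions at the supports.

C_x = 0, C_y = 699.1 lb, D_y = 2951 lb

ΣM about C: D_y·5.3 − 2550·4.6 − 350·2.6 − 750·4 = 0 → D_y = 15640/5.3 = 2950.94 ≈ 2951 lb.
ΣF_y = 0: C_y + 2950.94 − 2550 − 350 − 750 = 0 → C_y = 699.1 lb.
ΣF_x = 0: no horizontal applied forces, so C_x = 0.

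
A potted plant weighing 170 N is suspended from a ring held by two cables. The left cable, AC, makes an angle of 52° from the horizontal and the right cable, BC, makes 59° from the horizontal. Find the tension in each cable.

T_AC = 93.79 N, T_BC = 112.1 N

ΣF_x = 0: −T_AC·cos52° + T_BC·cos59° = 0 → T_BC = 1.19537·T_AC.
ΣF_y = 0: T_AC·sin52° + T_BC·sin59° = 170.
Substitute: T_AC·(0.788011 + 1.19537·0.857167) = 170 → T_AC = 93.7857 ≈ 93.79 N.
Then T_BC = 1.19537 × 93.7857 = 112.1 N.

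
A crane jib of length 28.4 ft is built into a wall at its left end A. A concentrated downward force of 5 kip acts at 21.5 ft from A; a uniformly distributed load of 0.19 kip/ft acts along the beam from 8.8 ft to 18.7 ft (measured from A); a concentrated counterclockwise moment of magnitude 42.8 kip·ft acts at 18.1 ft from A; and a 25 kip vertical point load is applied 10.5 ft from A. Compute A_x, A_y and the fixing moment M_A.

A_x = 0, A_y = 31.88 kip, M_A = 353.1 kip·ft

Resultant of the distributed load: 0.19 × 9.9 = 1.881 kip at 13.75 ft from A.
ΣF_x = 0: A_x = 0.
ΣF_y = 0: A_y − 5 − 0.19·9.9 − 25 = 0 → A_y = 31.88 kip.
ΣM about A: M_A − 5·21.5 − (0.19·9.9)·13.75 + 42.8 − 25·10.5 = 0 → M_A = 353.1 kip·ft.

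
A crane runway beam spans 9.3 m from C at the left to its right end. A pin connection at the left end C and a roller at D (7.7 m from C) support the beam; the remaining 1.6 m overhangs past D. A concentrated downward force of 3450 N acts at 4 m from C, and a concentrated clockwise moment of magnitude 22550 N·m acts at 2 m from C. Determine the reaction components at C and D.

Moments about C: D_y·7.7 − 3450·4 − 22550 = 0 → D_y = 36350/7.7 = 4720.78 ≈ 4721 N.
ΣF_y = 0: C_y + 4720.78 − 3450 = 0 → C_y = -1271 N.
ΣF_x = 0: no horizontal applied forces, so C_x = 0.

C_x = 0, C_y = -1271 N, D_y = 4721 N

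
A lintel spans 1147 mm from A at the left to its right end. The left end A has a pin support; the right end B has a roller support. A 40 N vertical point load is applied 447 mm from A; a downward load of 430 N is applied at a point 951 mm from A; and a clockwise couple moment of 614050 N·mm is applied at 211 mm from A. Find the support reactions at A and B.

Taking moments about A: B_y·1147 − 40·447 − 430·951 − 614050 = 0 → B_y = 1040860/1147 = 907.463 ≈ 907.5 N.
ΣF_y = 0: A_y + 907.463 − 40 − 430 = 0 → A_y = -437.5 N.
ΣF_x = 0: no horizontal applied forces, so A_x = 0.

A_x = 0, A_y = -437.5 N, B_y = 907.5 N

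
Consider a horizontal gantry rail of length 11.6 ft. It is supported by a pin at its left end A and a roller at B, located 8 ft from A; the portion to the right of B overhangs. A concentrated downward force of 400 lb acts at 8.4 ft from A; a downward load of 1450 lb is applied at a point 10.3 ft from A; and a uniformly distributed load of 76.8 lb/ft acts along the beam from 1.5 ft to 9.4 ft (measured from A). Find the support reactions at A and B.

A_x = 0, A_y = -243.5 lb, B_y = 2700 lb

Resultant of the distributed load: 76.8 × 7.9 = 606.72 lb at 5.45 ft from A.
Taking moments about A: B_y·8 − 400·8.4 − 1450·10.3 − (76.8·7.9)·5.45 = 0 → B_y = 21601.624/8 = 2700.2 ≈ 2700 lb.
ΣF_y = 0: A_y + 2700.2 − 400 − 1450 − 76.8·7.9 = 0 → A_y = -243.5 lb.
ΣF_x = 0: no horizontal applied forces, so A_x = 0.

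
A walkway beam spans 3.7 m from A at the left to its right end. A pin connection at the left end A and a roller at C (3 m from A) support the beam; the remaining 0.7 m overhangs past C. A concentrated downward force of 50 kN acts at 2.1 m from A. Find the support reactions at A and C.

ΣM about A: C_y·3 − 50·2.1 = 0 → C_y = 105/3 = 35.00 kN.
ΣF_y = 0: A_y + 35 − 50 = 0 → A_y = 15.00 kN.
ΣF_x = 0: no horizontal applied forces, so A_x = 0.

A_x = 0, A_y = 15.00 kN, C_y = 35.00 kN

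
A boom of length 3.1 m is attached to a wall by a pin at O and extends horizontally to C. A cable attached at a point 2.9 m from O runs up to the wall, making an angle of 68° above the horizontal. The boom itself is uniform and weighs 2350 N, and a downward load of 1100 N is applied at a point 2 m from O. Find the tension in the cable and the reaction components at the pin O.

ΣM about O: T·sin68°·2.9 − 2350·1.55 − 1100·2 = 0 → T = 5842.5/(2.9·0.927184) = 2172.88 ≈ 2173 N.
ΣF_x = 0: O_x − T·cos68° = 0 → O_x = 2172.88 × 0.374607 = 814.0 N.
ΣF_y = 0: O_y + T·sin68° − 2350 − 1100 = 0 → O_y = 3450 − 2172.88 × 0.927184 = 1435 N.

T = 2173 N, O_x = 814.0 N, O_y = 1435 N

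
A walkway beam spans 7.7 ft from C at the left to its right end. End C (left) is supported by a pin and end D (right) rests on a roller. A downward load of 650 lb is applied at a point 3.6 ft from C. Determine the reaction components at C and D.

C_x = 0, C_y = 346.1 lb, D_y = 303.9 lb

Taking moments about C: D_y·7.7 − 650·3.6 = 0 → D_y = 2340/7.7 = 303.896 ≈ 303.9 lb.
ΣF_y = 0: C_y + 303.896 − 650 = 0 → C_y = 346.1 lb.
ΣF_x = 0: no horizontal applied forces, so C_x = 0.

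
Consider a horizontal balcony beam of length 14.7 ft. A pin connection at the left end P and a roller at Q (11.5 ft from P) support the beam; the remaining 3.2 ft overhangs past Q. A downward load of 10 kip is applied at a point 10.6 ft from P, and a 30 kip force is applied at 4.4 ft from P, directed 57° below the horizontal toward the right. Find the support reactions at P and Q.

Moments about P: Q_y·11.5 − 10·10.6 − 30·sin57°·4.4 = 0 → Q_y = 216.705/11.5 = 18.8439 ≈ 18.84 kip.
ΣF_y = 0: P_y + 18.8439 − 10 − 30·sin57° = 0 → P_y = 16.32 kip.
ΣF_x = 0: P_x + 30·cos57° = 0 → P_x = -16.34 kip.

P_x = -16.34 kip, P_y = 16.32 kip, Q_y = 18.84 kip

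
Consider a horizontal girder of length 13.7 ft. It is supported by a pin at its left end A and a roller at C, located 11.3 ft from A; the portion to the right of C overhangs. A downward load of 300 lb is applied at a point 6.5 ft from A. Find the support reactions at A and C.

Taking moments about A: C_y·11.3 − 300·6.5 = 0 → C_y = 1950/11.3 = 172.566 ≈ 172.6 lb.
ΣF_y = 0: A_y + 172.566 − 300 = 0 → A_y = 127.4 lb.
ΣF_x = 0: no horizontal applied forces, so A_x = 0.

A_x = 0, A_y = 127.4 lb, C_y = 172.6 lb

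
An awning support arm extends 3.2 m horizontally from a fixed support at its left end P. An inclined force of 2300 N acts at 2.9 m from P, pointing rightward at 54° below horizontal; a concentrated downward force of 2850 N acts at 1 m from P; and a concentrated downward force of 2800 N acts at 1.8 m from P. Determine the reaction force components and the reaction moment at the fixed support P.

ΣF_x = 0: P_x + 2300·cos54° = 0 → P_x = -1352 N.
ΣF_y = 0: P_y − 2300·sin54° − 2850 − 2800 = 0 → P_y = 7511 N.
ΣM about P: M_P − 2300·sin54°·2.9 − 2850·1 − 2800·1.8 = 0 → M_P = 13290 N·m.

P_x = -1352 N, P_y = 7511 N, M_P = 13290 N·m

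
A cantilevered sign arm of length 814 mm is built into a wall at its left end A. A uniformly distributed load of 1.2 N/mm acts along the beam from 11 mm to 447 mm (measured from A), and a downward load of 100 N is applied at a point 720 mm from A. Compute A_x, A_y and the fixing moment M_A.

Resultant of the distributed load: 1.2 × 436 = 523.2 N at 229 mm from A.
ΣF_x = 0: A_x = 0.
ΣF_y = 0: A_y − 1.2·436 − 100 = 0 → A_y = 623.2 N.
ΣM about A: M_A − (1.2·436)·229 − 100·720 = 0 → M_A = 191800 N·mm.

A_x = 0, A_y = 623.2 N, M_A = 191800 N·mm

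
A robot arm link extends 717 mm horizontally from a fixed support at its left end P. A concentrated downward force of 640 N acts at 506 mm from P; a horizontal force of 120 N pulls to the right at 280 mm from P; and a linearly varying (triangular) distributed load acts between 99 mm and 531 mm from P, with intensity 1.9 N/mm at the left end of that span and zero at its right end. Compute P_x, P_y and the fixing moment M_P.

P_x = -120.0 N, P_y = 1050 N, M_P = 423600 N·mm

Resultant of the triangular load: ½ × 1.9 × 432 = 410.4 N, acting at 243 mm from P (one-third of the span from the peak).
ΣF_x = 0: P_x + 120 = 0 → P_x = -120.0 N.
ΣF_y = 0: P_y − 640 − ½·1.9·432 = 0 → P_y = 1050 N.
ΣM about P: M_P − 640·506 − (½·1.9·432)·243 = 0 → M_P = 423600 N·mm.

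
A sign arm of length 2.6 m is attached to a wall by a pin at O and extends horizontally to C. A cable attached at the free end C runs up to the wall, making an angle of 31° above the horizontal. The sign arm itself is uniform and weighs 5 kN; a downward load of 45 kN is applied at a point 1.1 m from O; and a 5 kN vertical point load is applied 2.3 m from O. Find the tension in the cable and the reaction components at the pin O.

ΣM about O: T·sin31°·2.6 − 5·1.3 − 45·1.1 − 5·2.3 = 0 → T = 67.5/(2.6·0.515038) = 50.407 ≈ 50.41 kN.
ΣF_x = 0: O_x − T·cos31° = 0 → O_x = 50.407 × 0.857167 = 43.21 kN.
ΣF_y = 0: O_y + T·sin31° − 5 − 45 − 5 = 0 → O_y = 55 − 50.407 × 0.515038 = 29.04 kN.

T = 50.41 kN, O_x = 43.21 kN, O_y = 29.04 kN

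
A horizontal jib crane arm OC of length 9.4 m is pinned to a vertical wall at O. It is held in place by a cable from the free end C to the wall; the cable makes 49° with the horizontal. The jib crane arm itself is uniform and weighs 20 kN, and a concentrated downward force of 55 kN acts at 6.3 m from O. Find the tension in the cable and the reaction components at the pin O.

ΣM about O: T·sin49°·9.4 − 20·4.7 − 55·6.3 = 0 → T = 440.5/(9.4·0.75471) = 62.0923 ≈ 62.09 kN.
ΣF_x = 0: O_x − T·cos49° = 0 → O_x = 62.0923 × 0.656059 = 40.74 kN.
ΣF_y = 0: O_y + T·sin49° − 20 − 55 = 0 → O_y = 75 − 62.0923 × 0.75471 = 28.14 kN.

T = 62.09 kN, O_x = 40.74 kN, O_y = 28.14 kN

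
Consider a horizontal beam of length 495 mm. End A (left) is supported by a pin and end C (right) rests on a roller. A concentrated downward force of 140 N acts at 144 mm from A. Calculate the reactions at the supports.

A_x = 0, A_y = 99.27 N, C_y = 40.73 N

Taking moments about A: C_y·495 − 140·144 = 0 → C_y = 20160/495 = 40.7273 ≈ 40.73 N.
ΣF_y = 0: A_y + 40.7273 − 140 = 0 → A_y = 99.27 N.
ΣF_x = 0: no horizontal applied forces, so A_x = 0.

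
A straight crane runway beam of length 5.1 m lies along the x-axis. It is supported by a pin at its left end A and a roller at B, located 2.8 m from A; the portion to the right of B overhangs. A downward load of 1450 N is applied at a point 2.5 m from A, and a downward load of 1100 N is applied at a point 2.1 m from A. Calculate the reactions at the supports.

ΣM about A: B_y·2.8 − 1450·2.5 − 1100·2.1 = 0 → B_y = 5935/2.8 = 2119.64 ≈ 2120 N.
ΣF_y = 0: A_y + 2119.64 − 1450 − 1100 = 0 → A_y = 430.4 N.
ΣF_x = 0: no horizontal applied forces, so A_x = 0.

A_x = 0, A_y = 430.4 N, B_y = 2120 N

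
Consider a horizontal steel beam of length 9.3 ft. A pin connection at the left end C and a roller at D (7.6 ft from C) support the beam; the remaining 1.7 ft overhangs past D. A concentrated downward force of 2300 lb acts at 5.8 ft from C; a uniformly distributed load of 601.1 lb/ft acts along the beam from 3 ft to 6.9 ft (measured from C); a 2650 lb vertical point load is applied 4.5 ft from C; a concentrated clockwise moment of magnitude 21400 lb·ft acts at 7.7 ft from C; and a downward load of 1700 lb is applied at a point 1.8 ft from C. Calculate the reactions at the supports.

C_x = 0, C_y = 924.7 lb, D_y = 8070 lb

Resultant of the distributed load: 601.1 × 3.9 = 2344.29 lb at 4.95 ft from C.
Moments about C: D_y·7.6 − 2300·5.8 − (601.1·3.9)·4.95 − 2650·4.5 − 21400 − 1700·1.8 = 0 → D_y = 61329.2355/7.6 = 8069.64 ≈ 8070 lb.
ΣF_y = 0: C_y + 8069.64 − 2300 − 601.1·3.9 − 2650 − 1700 = 0 → C_y = 924.7 lb.
ΣF_x = 0: no horizontal applied forces, so C_x = 0.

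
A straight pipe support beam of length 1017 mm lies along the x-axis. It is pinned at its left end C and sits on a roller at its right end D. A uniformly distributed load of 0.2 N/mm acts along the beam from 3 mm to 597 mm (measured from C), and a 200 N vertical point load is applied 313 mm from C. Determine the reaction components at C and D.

Resultant of the distributed load: 0.2 × 594 = 118.8 N at 300 mm from C.
Moments about C: D_y·1017 − (0.2·594)·300 − 200·313 = 0 → D_y = 98240/1017 = 96.5978 ≈ 96.60 N.
ΣF_y = 0: C_y + 96.5978 − 0.2·594 − 200 = 0 → C_y = 222.2 N.
ΣF_x = 0: no horizontal applied forces, so C_x = 0.

C_x = 0, C_y = 222.2 N, D_y = 96.60 N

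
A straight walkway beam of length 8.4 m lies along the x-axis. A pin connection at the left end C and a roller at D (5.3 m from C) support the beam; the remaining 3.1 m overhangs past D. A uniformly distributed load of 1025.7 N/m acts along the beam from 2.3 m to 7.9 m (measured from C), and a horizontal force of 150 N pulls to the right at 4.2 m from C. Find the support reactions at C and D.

Resultant of the distributed load: 1025.7 × 5.6 = 5743.92 N at 5.1 m from C.
Moments about C: D_y·5.3 − (1025.7·5.6)·5.1 = 0 → D_y = 29293.992/5.3 = 5527.17 ≈ 5527 N.
ΣF_y = 0: C_y + 5527.17 − 1025.7·5.6 = 0 → C_y = 216.8 N.
ΣF_x = 0: C_x + 150 = 0 → C_x = -150.0 N.

C_x = -150.0 N, C_y = 216.8 N, D_y = 5527 N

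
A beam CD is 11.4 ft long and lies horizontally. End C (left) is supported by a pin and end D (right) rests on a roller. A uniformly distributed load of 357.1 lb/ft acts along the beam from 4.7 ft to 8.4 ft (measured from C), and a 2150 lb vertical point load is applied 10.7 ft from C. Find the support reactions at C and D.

C_x = 0, C_y = 694.1 lb, D_y = 2777 lb

Resultant of the distributed load: 357.1 × 3.7 = 1321.27 lb at 6.55 ft from C.
Moments about C: D_y·11.4 − (357.1·3.7)·6.55 − 2150·10.7 = 0 → D_y = 31659.3185/11.4 = 2777.13 ≈ 2777 lb.
ΣF_y = 0: C_y + 2777.13 − 357.1·3.7 − 2150 = 0 → C_y = 694.1 lb.
ΣF_x = 0: no horizontal applied forces, so C_x = 0.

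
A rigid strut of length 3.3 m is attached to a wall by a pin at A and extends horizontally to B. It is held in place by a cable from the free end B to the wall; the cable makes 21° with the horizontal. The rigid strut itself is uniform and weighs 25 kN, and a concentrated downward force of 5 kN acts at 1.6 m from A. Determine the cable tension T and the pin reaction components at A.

T = 41.65 kN, A_x = 38.88 kN, A_y = 15.08 kN

ΣM about A: T·sin21°·3.3 − 25·1.65 − 5·1.6 = 0 → T = 49.25/(3.3·0.358368) = 41.645 ≈ 41.65 kN.
ΣF_x = 0: A_x − T·cos21° = 0 → A_x = 41.645 × 0.93358 = 38.88 kN.
ΣF_y = 0: A_y + T·sin21° − 25 − 5 = 0 → A_y = 30 − 41.645 × 0.358368 = 15.08 kN.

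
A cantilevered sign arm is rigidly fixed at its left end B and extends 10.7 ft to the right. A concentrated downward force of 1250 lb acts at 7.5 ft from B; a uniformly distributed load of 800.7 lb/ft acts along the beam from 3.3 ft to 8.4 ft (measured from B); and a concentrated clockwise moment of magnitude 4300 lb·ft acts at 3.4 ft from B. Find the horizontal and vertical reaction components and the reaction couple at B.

Resultant of the distributed load: 800.7 × 5.1 = 4083.57 lb at 5.85 ft from B.
ΣF_x = 0: B_x = 0.
ΣF_y = 0: B_y − 1250 − 800.7·5.1 = 0 → B_y = 5334 lb.
ΣM about B: M_B − 1250·7.5 − (800.7·5.1)·5.85 − 4300 = 0 → M_B = 37560 lb·ft.

B_x = 0, B_y = 5334 lb, M_B = 37560 lb·ft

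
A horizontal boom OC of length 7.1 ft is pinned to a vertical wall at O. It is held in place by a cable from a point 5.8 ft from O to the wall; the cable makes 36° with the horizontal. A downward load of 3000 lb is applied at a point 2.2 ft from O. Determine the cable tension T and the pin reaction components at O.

T = 1936 lb, O_x = 1566 lb, O_y = 1862 lb

ΣM about O: T·sin36°·5.8 − 3000·2.2 = 0 → T = 6600/(5.8·0.587785) = 1935.96 ≈ 1936 lb.
ΣF_x = 0: O_x − T·cos36° = 0 → O_x = 1935.96 × 0.809017 = 1566 lb.
ΣF_y = 0: O_y + T·sin36° − 3000 = 0 → O_y = 3000 − 1935.96 × 0.587785 = 1862 lb.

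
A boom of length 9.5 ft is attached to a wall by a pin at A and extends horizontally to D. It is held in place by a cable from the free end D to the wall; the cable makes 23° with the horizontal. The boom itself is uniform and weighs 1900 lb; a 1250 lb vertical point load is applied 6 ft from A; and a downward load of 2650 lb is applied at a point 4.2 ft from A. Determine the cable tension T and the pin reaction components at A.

T = 7450 lb, A_x = 6858 lb, A_y = 2889 lb

ΣM about A: T·sin23°·9.5 − 1900·4.75 − 1250·6 − 2650·4.2 = 0 → T = 27655/(9.5·0.390731) = 7450.27 ≈ 7450 lb.
ΣF_x = 0: A_x − T·cos23° = 0 → A_x = 7450.27 × 0.920505 = 6858 lb.
ΣF_y = 0: A_y + T·sin23° − 1900 − 1250 − 2650 = 0 → A_y = 5800 − 7450.27 × 0.390731 = 2889 lb.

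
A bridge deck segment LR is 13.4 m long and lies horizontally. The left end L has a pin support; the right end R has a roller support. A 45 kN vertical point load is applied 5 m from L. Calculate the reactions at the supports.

L_x = 0, L_y = 28.21 kN, R_y = 16.79 kN

ΣM about L: R_y·13.4 − 45·5 = 0 → R_y = 225/13.4 = 16.791 ≈ 16.79 kN.
ΣF_y = 0: L_y + 16.791 − 45 = 0 → L_y = 28.21 kN.
ΣF_x = 0: no horizontal applied forces, so L_x = 0.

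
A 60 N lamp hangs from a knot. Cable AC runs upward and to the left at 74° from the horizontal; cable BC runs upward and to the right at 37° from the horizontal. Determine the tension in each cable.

ΣF_x = 0: −T_AC·cos74° + T_BC·cos37° = 0 → T_BC = 0.345135·T_AC.
ΣF_y = 0: T_AC·sin74° + T_BC·sin37° = 60.
Substitute: T_AC·(0.961262 + 0.345135·0.601815) = 60 → T_AC = 51.3273 ≈ 51.33 N.
Then T_BC = 0.345135 × 51.3273 = 17.71 N.

T_AC = 51.33 N, T_BC = 17.71 N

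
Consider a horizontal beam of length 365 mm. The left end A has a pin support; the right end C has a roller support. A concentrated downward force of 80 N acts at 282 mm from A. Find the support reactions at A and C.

ΣM about A: C_y·365 − 80·282 = 0 → C_y = 22560/365 = 61.8082 ≈ 61.81 N.
ΣF_y = 0: A_y + 61.8082 − 80 = 0 → A_y = 18.19 N.
ΣF_x = 0: no horizontal applied forces, so A_x = 0.

A_x = 0, A_y = 18.19 N, C_y = 61.81 N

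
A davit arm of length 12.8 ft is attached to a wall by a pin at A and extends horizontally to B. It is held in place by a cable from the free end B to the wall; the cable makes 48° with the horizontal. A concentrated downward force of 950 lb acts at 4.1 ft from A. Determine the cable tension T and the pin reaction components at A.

T = 409.5 lb, A_x = 274.0 lb, A_y = 645.7 lb

ΣM about A: T·sin48°·12.8 − 950·4.1 = 0 → T = 3895/(12.8·0.743145) = 409.472 ≈ 409.5 lb.
ΣF_x = 0: A_x − T·cos48° = 0 → A_x = 409.472 × 0.669131 = 274.0 lb.
ΣF_y = 0: A_y + T·sin48° − 950 = 0 → A_y = 950 − 409.472 × 0.743145 = 645.7 lb.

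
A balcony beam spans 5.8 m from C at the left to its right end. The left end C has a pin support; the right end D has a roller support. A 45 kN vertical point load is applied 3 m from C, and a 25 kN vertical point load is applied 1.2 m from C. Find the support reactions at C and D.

Taking moments about C: D_y·5.8 − 45·3 − 25·1.2 = 0 → D_y = 165/5.8 = 28.4483 ≈ 28.45 kN.
ΣF_y = 0: C_y + 28.4483 − 45 − 25 = 0 → C_y = 41.55 kN.
ΣF_x = 0: no horizontal applied forces, so C_x = 0.

C_x = 0, C_y = 41.55 kN, D_y = 28.45 kN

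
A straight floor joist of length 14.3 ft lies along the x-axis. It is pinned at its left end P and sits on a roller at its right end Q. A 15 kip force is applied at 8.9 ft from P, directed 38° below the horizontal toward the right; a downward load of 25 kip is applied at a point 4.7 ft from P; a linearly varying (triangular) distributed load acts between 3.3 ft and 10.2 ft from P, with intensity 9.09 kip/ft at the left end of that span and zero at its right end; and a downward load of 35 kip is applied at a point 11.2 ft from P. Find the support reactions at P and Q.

Resultant of the triangular load: ½ × 9.09 × 6.9 = 31.3605 kip, acting at 5.6 ft from P (one-third of the span from the peak).
ΣM about P: Q_y·14.3 − 15·sin38°·8.9 − 25·4.7 − (½·9.09·6.9)·5.6 − 35·11.2 = 0 → Q_y = 767.31/14.3 = 53.658 ≈ 53.66 kip.
ΣF_y = 0: P_y + 53.658 − 15·sin38° − 25 − ½·9.09·6.9 − 35 = 0 → P_y = 46.94 kip.
ΣF_x = 0: P_x + 15·cos38° = 0 → P_x = -11.82 kip.

P_x = -11.82 kip, P_y = 46.94 kip, Q_y = 53.66 kip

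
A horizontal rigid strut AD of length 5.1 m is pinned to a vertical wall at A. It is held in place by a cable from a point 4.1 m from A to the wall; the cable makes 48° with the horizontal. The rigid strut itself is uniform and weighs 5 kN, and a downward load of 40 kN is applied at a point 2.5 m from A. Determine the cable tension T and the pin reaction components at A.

ΣM about A: T·sin48°·4.1 − 5·2.55 − 40·2.5 = 0 → T = 112.75/(4.1·0.743145) = 37.0049 ≈ 37.00 kN.
ΣF_x = 0: A_x − T·cos48° = 0 → A_x = 37.0049 × 0.669131 = 24.76 kN.
ΣF_y = 0: A_y + T·sin48° − 5 − 40 = 0 → A_y = 45 − 37.0049 × 0.743145 = 17.50 kN.

T = 37.00 kN, A_x = 24.76 kN, A_y = 17.50 kN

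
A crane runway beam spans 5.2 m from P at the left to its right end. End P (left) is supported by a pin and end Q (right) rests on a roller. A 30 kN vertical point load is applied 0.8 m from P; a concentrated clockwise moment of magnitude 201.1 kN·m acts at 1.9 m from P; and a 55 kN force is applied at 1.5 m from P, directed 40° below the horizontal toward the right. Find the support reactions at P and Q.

P_x = -42.13 kN, P_y = 11.87 kN, Q_y = 53.49 kN

ΣM about P: Q_y·5.2 − 30·0.8 − 201.1 − 55·sin40°·1.5 = 0 → Q_y = 278.13/5.2 = 53.4865 ≈ 53.49 kN.
ΣF_y = 0: P_y + 53.4865 − 30 − 55·sin40° = 0 → P_y = 11.87 kN.
ΣF_x = 0: P_x + 55·cos40° = 0 → P_x = -42.13 kN.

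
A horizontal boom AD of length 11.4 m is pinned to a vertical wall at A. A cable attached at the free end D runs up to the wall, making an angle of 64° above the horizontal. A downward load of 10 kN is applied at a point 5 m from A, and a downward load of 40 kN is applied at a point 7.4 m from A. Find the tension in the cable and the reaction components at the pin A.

T = 33.77 kN, A_x = 14.80 kN, A_y = 19.65 kN

ΣM about A: T·sin64°·11.4 − 10·5 − 40·7.4 = 0 → T = 346/(11.4·0.898794) = 33.7684 ≈ 33.77 kN.
ΣF_x = 0: A_x − T·cos64° = 0 → A_x = 33.7684 × 0.438371 = 14.80 kN.
ΣF_y = 0: A_y + T·sin64° − 10 − 40 = 0 → A_y = 50 − 33.7684 × 0.898794 = 19.65 kN.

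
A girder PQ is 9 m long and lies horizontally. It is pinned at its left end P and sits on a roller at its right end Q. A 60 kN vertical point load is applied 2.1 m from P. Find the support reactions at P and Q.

Moments about P: Q_y·9 − 60·2.1 = 0 → Q_y = 126/9 = 14.00 kN.
ΣF_y = 0: P_y + 14 − 60 = 0 → P_y = 46.00 kN.
ΣF_x = 0: no horizontal applied forces, so P_x = 0.

P_x = 0, P_y = 46.00 kN, Q_y = 14.00 kN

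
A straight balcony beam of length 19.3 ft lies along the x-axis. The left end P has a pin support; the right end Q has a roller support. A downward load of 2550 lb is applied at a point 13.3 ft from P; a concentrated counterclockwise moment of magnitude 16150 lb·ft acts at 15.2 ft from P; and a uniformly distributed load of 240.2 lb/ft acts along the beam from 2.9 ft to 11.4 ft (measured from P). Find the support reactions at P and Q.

Resultant of the distributed load: 240.2 × 8.5 = 2041.7 lb at 7.15 ft from P.
ΣM about P: Q_y·19.3 − 2550·13.3 + 16150 − (240.2·8.5)·7.15 = 0 → Q_y = 32363.155/19.3 = 1676.85 ≈ 1677 lb.
ΣF_y = 0: P_y + 1676.85 − 2550 − 240.2·8.5 = 0 → P_y = 2915 lb.
ΣF_x = 0: no horizontal applied forces, so P_x = 0.

P_x = 0, P_y = 2915 lb, Q_y = 1677 lb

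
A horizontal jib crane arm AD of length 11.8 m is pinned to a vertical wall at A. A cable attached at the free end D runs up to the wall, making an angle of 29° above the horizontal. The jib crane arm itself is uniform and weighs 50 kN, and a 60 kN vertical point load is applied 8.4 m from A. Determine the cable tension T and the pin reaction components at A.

ΣM about A: T·sin29°·11.8 − 50·5.9 − 60·8.4 = 0 → T = 799/(11.8·0.48481) = 139.667 ≈ 139.7 kN.
ΣF_x = 0: A_x − T·cos29° = 0 → A_x = 139.667 × 0.87462 = 122.2 kN.
ΣF_y = 0: A_y + T·sin29° − 50 − 60 = 0 → A_y = 110 − 139.667 × 0.48481 = 42.29 kN.

T = 139.7 kN, A_x = 122.2 kN, A_y = 42.29 kN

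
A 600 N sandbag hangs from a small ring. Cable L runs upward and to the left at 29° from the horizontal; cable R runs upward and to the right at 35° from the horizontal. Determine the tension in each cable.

ΣF_x = 0: −T_L·cos29° + T_R·cos35° = 0 → T_R = 1.06771·T_L.
ΣF_y = 0: T_L·sin29° + T_R·sin35° = 600.
Substitute: T_L·(0.48481 + 1.06771·0.573576) = 600 → T_L = 546.835 ≈ 546.8 N.
Then T_R = 1.06771 × 546.835 = 583.9 N.

T_L = 546.8 N, T_R = 583.9 N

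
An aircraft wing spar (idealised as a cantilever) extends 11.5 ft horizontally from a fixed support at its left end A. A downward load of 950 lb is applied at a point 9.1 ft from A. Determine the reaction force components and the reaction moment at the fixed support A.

A_x = 0, A_y = 950.0 lb, M_A = 8645 lb·ft

ΣF_x = 0: A_x = 0.
ΣF_y = 0: A_y − 950 = 0 → A_y = 950.0 lb.
ΣM about A: M_A − 950·9.1 = 0 → M_A = 8645 lb·ft.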